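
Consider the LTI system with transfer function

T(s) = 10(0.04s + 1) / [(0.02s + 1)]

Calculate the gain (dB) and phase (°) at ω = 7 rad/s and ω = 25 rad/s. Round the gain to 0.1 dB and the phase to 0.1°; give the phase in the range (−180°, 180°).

At ω = 7 rad/s:
zero (1 + j7·0.04) = 1 + j0.28 → |·| ≈ 1.0385, ∠ ≈ 15.64°
pole (1 + j7·0.02) = 1 + j0.14 → |·| ≈ 1.0098, ∠ ≈ 7.97°
|T| = 10 · 1.0385 / (1.0098) ≈ 10.284
Gain = 20 log₁₀(10.284) ≈ 20.24 dB
∠T = (15.64°) − (7.97°) = 7.67°

At ω = 25 rad/s:
zero (1 + j25·0.04) = 1 + j1 → |·| ≈ 1.4142, ∠ ≈ 45.00°
pole (1 + j25·0.02) = 1 + j0.5 → |·| ≈ 1.118, ∠ ≈ 26.57°
|T| = 10 · 1.4142 / (1.118) ≈ 12.649
Gain = 20 log₁₀(12.649) ≈ 22.04 dB
∠T = (45.00°) − (26.57°) = 18.43°

ω = 7: 20.2 dB, 7.7°; ω = 25: 22.0 dB, 18.4°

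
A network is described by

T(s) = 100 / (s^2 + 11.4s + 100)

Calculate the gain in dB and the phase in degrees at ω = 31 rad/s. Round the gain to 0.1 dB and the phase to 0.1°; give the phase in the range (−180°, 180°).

-19.4 dB, -157.7°

At s = jω = j31:
quadratic: (j31)² + 11.4·j31 + 100 = -861 + j353.4 → |·| ≈ 930.71, ∠ ≈ 157.68°
|T| = 100 / 930.71 ≈ 0.10744
Gain = 20 log₁₀(0.10744) ≈ -19.38 dB
∠T = 0.00° − 157.68° = -157.68°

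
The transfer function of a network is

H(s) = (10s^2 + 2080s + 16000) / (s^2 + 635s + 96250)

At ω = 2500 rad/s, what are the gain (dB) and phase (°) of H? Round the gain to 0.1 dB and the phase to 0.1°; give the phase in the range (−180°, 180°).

Substitute s = j2500:
Numerator: 10(j2500)^2 + 2080(j2500) + 16000 = -62484000 + j5200000
Denominator: (j2500)^2 + 635(j2500) + 96250 = -6153750 + j1587500
|N| = √(62484000² + 5200000²) ≈ 6.27e+07, ∠N ≈ 175.24°
|D| = √(6153750² + 1587500²) ≈ 6.3552e+06, ∠D ≈ 165.53°
|H| = 6.27e+07 / 6.3552e+06 ≈ 9.8659
Gain = 20 log₁₀(9.8659) ≈ 19.88 dB
∠H = 175.24° − 165.53° = 9.71°

19.9 dB, 9.7°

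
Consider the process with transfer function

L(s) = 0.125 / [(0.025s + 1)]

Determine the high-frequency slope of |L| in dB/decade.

Each pole contributes −20 dB/decade at high frequency; each zero contributes +20 dB/decade.
Net: 0 zero(s) − 1 pole(s) → -20 dB/decade.

-20 dB/decade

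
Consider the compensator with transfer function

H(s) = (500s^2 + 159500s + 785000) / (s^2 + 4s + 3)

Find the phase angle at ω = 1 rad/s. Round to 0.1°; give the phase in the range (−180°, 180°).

-51.9°

Substitute s = j1:
Numerator: 500(j1)^2 + 159500(j1) + 785000 = 784500 + j159500
Denominator: (j1)^2 + 4(j1) + 3 = 2 + j4
|N| = √(784500² + 159500²) ≈ 8.0055e+05, ∠N ≈ 11.49°
|D| = √(2² + 4²) ≈ 4.4721, ∠D ≈ 63.43°
∠H = 11.49° − 63.43° = -51.94°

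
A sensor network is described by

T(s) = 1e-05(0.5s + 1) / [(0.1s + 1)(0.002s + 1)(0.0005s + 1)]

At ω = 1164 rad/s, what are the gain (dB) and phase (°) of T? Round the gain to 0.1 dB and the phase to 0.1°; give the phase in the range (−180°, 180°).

-95.4 dB, -96.6°

At ω = 1164 rad/s:
zero (1 + j1164·0.5) = 1 + j582 → |·| ≈ 582, ∠ ≈ 89.90°
pole (1 + j1164·0.1) = 1 + j116.4 → |·| ≈ 116.4, ∠ ≈ 89.51°
pole (1 + j1164·0.002) = 1 + j2.328 → |·| ≈ 2.5337, ∠ ≈ 66.75°
pole (1 + j1164·0.0005) = 1 + j0.582 → |·| ≈ 1.157, ∠ ≈ 30.20°
|T| = 1e-05 · 582 / (116.4 · 2.5337 · 1.157) ≈ 1.7056e-05
Gain = 20 log₁₀(1.7056e-05) ≈ -95.36 dB
∠T = (89.90°) − (89.51° + 66.75° + 30.20°) = -96.56°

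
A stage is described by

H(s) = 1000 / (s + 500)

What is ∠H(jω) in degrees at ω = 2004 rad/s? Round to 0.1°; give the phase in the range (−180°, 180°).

At s = jω = j2004:
pole (s+500): 500 + j2004 → |·| = √(500²+2004²) = √4266016 ≈ 2065.4, ∠ = arctan(2004/500) ≈ 75.99°
∠H = 0.00° − 75.99° = -75.99°

-76.0°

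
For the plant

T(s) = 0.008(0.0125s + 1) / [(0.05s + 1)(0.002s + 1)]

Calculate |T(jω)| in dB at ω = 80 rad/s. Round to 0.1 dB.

-51.3 dB

At ω = 80 rad/s:
zero (1 + j80·0.0125) = 1 + j1 → |·| ≈ 1.4142, ∠ ≈ 45.00°
pole (1 + j80·0.05) = 1 + j4 → |·| ≈ 4.1231, ∠ ≈ 75.96°
pole (1 + j80·0.002) = 1 + j0.16 → |·| ≈ 1.0127, ∠ ≈ 9.09°
|T| = 0.008 · 1.4142 / (4.1231 · 1.0127) ≈ 0.0027095
Gain = 20 log₁₀(0.0027095) ≈ -51.34 dB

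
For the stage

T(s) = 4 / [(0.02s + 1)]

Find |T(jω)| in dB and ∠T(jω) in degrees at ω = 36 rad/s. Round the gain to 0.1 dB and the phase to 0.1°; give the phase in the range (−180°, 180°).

10.2 dB, -35.8°

At ω = 36 rad/s:
pole (1 + j36·0.02) = 1 + j0.72 → |·| ≈ 1.2322, ∠ ≈ 35.75°
|T| = 4 · 1 / (1.2322) ≈ 3.2462
Gain = 20 log₁₀(3.2462) ≈ 10.23 dB
∠T = (0°) − (35.75°) = -35.75°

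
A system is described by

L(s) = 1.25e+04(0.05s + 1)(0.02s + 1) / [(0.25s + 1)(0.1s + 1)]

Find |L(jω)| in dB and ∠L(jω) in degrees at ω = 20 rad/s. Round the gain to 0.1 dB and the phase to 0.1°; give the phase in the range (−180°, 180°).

64.5 dB, -75.3°

At ω = 20 rad/s:
zero (1 + j20·0.05) = 1 + j1 → |·| ≈ 1.4142, ∠ ≈ 45.00°
zero (1 + j20·0.02) = 1 + j0.4 → |·| ≈ 1.077, ∠ ≈ 21.80°
pole (1 + j20·0.25) = 1 + j5 → |·| ≈ 5.099, ∠ ≈ 78.69°
pole (1 + j20·0.1) = 1 + j2 → |·| ≈ 2.2361, ∠ ≈ 63.43°
|L| = 1.25e+04 · 1.4142 · 1.077 / (5.099 · 2.2361) ≈ 1669.8
Gain = 20 log₁₀(1669.8) ≈ 64.45 dB
∠L = (45.00° + 21.80°) − (78.69° + 63.43°) = -75.32°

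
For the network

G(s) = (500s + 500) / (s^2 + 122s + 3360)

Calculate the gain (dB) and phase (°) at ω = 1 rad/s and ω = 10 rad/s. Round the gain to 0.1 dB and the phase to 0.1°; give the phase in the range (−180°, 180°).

Substitute s = j1:
Numerator: 500(j1) + 500 = 500 + j500
Denominator: (j1)^2 + 122(j1) + 3360 = 3359 + j122
|N| = √(500² + 500²) ≈ 707.11, ∠N ≈ 45.00°
|D| = √(3359² + 122²) ≈ 3361.2, ∠D ≈ 2.08°
|G| = 707.11 / 3361.2 ≈ 0.21037
Gain = 20 log₁₀(0.21037) ≈ -13.54 dB
∠G = 45.00° − 2.08° = 42.92°

Substitute s = j10:
Numerator: 500(j10) + 500 = 500 + j5000
Denominator: (j10)^2 + 122(j10) + 3360 = 3260 + j1220
|N| = √(500² + 5000²) ≈ 5024.9, ∠N ≈ 84.29°
|D| = √(3260² + 1220²) ≈ 3480.8, ∠D ≈ 20.52°
|G| = 5024.9 / 3480.8 ≈ 1.4436
Gain = 20 log₁₀(1.4436) ≈ 3.19 dB
∠G = 84.29° − 20.52° = 63.77°

ω = 1: -13.5 dB, 42.9°; ω = 10: 3.2 dB, 63.8°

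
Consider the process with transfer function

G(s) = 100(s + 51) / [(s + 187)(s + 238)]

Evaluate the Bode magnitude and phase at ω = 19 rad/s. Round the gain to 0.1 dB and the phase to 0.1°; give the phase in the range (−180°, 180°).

-18.3 dB, 10.1°

At s = jω = j19:
zero (s+51): 51 + j19 → |·| = √(51²+19²) = √2962 ≈ 54.424, ∠ = arctan(19/51) ≈ 20.43°
pole (s+187): 187 + j19 → |·| = √(187²+19²) = √35330 ≈ 187.96, ∠ = arctan(19/187) ≈ 5.80°
pole (s+238): 238 + j19 → |·| = √(238²+19²) = √57005 ≈ 238.76, ∠ = arctan(19/238) ≈ 4.56°
|G| = 100 · 54.424 / 44877 ≈ 0.12127
Gain = 20 log₁₀(0.12127) ≈ -18.32 dB
∠G = 20.43° − 10.36° = 10.07°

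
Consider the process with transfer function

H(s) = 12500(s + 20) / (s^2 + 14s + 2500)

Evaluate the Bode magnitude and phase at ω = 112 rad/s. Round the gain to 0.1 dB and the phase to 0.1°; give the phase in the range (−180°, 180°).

At s = jω = j112:
zero (s+20): 20 + j112 → |·| = √(20²+112²) = √12944 ≈ 113.77, ∠ = arctan(112/20) ≈ 79.88°
quadratic: (j112)² + 14·j112 + 2500 = -10044 + j1568 → |·| ≈ 10166, ∠ ≈ 171.13°
|H| = 12500 · 113.77 / 10166 ≈ 139.89
Gain = 20 log₁₀(139.89) ≈ 42.92 dB
∠H = 79.88° − 171.13° = -91.25°

42.9 dB, -91.3°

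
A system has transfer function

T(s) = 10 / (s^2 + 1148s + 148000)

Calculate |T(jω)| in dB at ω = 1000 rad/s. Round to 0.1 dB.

Substitute s = j1000:
Numerator: 10 = 10 + j0
Denominator: (j1000)^2 + 1148(j1000) + 148000 = -852000 + j1148000
|N| = √(10² + 0²) ≈ 10, ∠N ≈ 0.00°
|D| = √(852000² + 1148000²) ≈ 1.4296e+06, ∠D ≈ 126.58°
|T| = 10 / 1.4296e+06 ≈ 6.995e-06
Gain = 20 log₁₀(6.995e-06) ≈ -103.10 dB

-103.1 dB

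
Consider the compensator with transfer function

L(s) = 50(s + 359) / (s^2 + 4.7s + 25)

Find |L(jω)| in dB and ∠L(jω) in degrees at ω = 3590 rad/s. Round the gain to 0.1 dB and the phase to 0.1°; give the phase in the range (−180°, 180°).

At s = jω = j3590:
zero (s+359): 359 + j3590 → |·| = √(359²+3590²) = √13016981 ≈ 3607.9, ∠ = arctan(3590/359) ≈ 84.29°
quadratic: (j3590)² + 4.7·j3590 + 25 = -12888075 + j16873 → |·| ≈ 1.2888e+07, ∠ ≈ 179.92°
|L| = 50 · 3607.9 / 1.2888e+07 ≈ 0.013997
Gain = 20 log₁₀(0.013997) ≈ -37.08 dB
∠L = 84.29° − 179.92° = -95.63°

-37.1 dB, -95.6°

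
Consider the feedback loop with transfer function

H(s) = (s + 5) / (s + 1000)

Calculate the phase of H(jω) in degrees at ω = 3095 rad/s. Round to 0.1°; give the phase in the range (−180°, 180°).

Substitute s = j3095:
Numerator: (j3095) + 5 = 5 + j3095
Denominator: (j3095) + 1000 = 1000 + j3095
|N| = √(5² + 3095²) ≈ 3095, ∠N ≈ 89.91°
|D| = √(1000² + 3095²) ≈ 3252.5, ∠D ≈ 72.09°
∠H = 89.91° − 72.09° = 17.82°

17.8°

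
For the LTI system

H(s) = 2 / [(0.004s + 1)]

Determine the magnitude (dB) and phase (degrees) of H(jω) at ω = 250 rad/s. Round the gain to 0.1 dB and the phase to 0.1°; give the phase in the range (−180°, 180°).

3.0 dB, -45.0°

At ω = 250 rad/s:
pole (1 + j250·0.004) = 1 + j1 → |·| ≈ 1.4142, ∠ ≈ 45.00°
|H| = 2 · 1 / (1.4142) ≈ 1.4142
Gain = 20 log₁₀(1.4142) ≈ 3.01 dB
∠H = (0°) − (45.00°) = -45.00°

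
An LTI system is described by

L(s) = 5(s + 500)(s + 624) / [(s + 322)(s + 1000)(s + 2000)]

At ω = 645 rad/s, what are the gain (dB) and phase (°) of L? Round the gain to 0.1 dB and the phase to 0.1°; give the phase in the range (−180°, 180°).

-53.8 dB, -16.0°

At s = jω = j645:
zero (s+500): 500 + j645 → |·| = √(500²+645²) = √666025 ≈ 816.1, ∠ = arctan(645/500) ≈ 52.22°
zero (s+624): 624 + j645 → |·| = √(624²+645²) = √805401 ≈ 897.44, ∠ = arctan(645/624) ≈ 45.95°
pole (s+322): 322 + j645 → |·| = √(322²+645²) = √519709 ≈ 720.91, ∠ = arctan(645/322) ≈ 63.47°
pole (s+1000): 1000 + j645 → |·| = √(1000²+645²) = √1416025 ≈ 1190, ∠ = arctan(645/1000) ≈ 32.82°
pole (s+2000): 2000 + j645 → |·| = √(2000²+645²) = √4416025 ≈ 2101.4, ∠ = arctan(645/2000) ≈ 17.87°
|L| = 5 · 7.324e+05 / 1.8028e+09 ≈ 0.0020313
Gain = 20 log₁₀(0.0020313) ≈ -53.84 dB
∠L = 98.17° − 114.16° = -15.99°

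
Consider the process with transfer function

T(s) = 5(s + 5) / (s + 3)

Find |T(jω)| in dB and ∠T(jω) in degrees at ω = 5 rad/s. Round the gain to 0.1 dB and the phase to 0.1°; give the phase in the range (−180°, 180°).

15.7 dB, -14.0°

At s = jω = j5:
zero (s+5): 5 + j5 → |·| = √(5²+5²) = √50 ≈ 7.0711, ∠ = arctan(5/5) ≈ 45.00°
pole (s+3): 3 + j5 → |·| = √(3²+5²) = √34 ≈ 5.831, ∠ = arctan(5/3) ≈ 59.04°
|T| = 5 · 7.0711 / 5.831 ≈ 6.0634
Gain = 20 log₁₀(6.0634) ≈ 15.65 dB
∠T = 45.00° − 59.04° = -14.04°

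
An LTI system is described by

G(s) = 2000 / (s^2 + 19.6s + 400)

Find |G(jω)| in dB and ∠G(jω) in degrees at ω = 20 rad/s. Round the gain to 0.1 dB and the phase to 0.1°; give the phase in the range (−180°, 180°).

At s = jω = j20:
quadratic: (j20)² + 19.6·j20 + 400 = 0 + j392 → |·| ≈ 392, ∠ ≈ 90.00°
|G| = 2000 / 392 ≈ 5.102
Gain = 20 log₁₀(5.102) ≈ 14.15 dB
∠G = 0.00° − 90.00° = -90.00°

14.2 dB, -90.0°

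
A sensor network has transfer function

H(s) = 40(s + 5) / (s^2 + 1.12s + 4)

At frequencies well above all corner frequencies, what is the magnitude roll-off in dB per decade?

Each pole contributes −20 dB/decade at high frequency; each zero contributes +20 dB/decade.
Net: 1 zero(s) − 2 pole(s) → -20 dB/decade.

-20 dB/decade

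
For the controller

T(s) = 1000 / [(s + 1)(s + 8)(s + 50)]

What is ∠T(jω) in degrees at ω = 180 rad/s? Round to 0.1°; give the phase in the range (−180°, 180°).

108.4°

At s = jω = j180:
pole (s+1): 1 + j180 → |·| = √(1²+180²) = √32401 ≈ 180, ∠ = arctan(180/1) ≈ 89.68°
pole (s+8): 8 + j180 → |·| = √(8²+180²) = √32464 ≈ 180.18, ∠ = arctan(180/8) ≈ 87.46°
pole (s+50): 50 + j180 → |·| = √(50²+180²) = √34900 ≈ 186.82, ∠ = arctan(180/50) ≈ 74.48°
∠T = 0.00° − 251.62° = -251.62° ≡ 108.38° (principal value)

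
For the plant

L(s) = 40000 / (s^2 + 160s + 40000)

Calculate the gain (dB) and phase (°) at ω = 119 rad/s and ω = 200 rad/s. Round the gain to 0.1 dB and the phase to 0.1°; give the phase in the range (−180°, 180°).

At s = jω = j119:
quadratic: (j119)² + 160·j119 + 40000 = 25839 + j19040 → |·| ≈ 32096, ∠ ≈ 36.39°
|L| = 40000 / 32096 ≈ 1.2463
Gain = 20 log₁₀(1.2463) ≈ 1.91 dB
∠L = 0.00° − 36.39° = -36.39°

At s = jω = j200:
quadratic: (j200)² + 160·j200 + 40000 = 0 + j32000 → |·| ≈ 32000, ∠ ≈ 90.00°
|L| = 40000 / 32000 ≈ 1.25
Gain = 20 log₁₀(1.25) ≈ 1.94 dB
∠L = 0.00° − 90.00° = -90.00°

ω = 119: 1.9 dB, -36.4°; ω = 200: 1.9 dB, -90.0°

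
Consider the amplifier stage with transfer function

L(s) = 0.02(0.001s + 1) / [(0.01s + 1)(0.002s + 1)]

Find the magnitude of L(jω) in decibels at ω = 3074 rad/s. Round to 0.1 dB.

At ω = 3074 rad/s:
zero (1 + j3074·0.001) = 1 + j3.074 → |·| ≈ 3.2326, ∠ ≈ 71.98°
pole (1 + j3074·0.01) = 1 + j30.74 → |·| ≈ 30.756, ∠ ≈ 88.14°
pole (1 + j3074·0.002) = 1 + j6.148 → |·| ≈ 6.2288, ∠ ≈ 80.76°
|L| = 0.02 · 3.2326 / (30.756 · 6.2288) ≈ 0.00033748
Gain = 20 log₁₀(0.00033748) ≈ -69.44 dB

-69.4 dB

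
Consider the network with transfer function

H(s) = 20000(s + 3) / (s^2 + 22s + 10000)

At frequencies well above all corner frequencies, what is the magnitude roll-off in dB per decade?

Each pole contributes −20 dB/decade at high frequency; each zero contributes +20 dB/decade.
Net: 1 zero(s) − 2 pole(s) → -20 dB/decade.

-20 dB/decade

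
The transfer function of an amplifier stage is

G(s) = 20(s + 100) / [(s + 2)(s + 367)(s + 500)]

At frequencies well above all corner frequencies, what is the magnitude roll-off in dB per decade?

Each pole contributes −20 dB/decade at high frequency; each zero contributes +20 dB/decade.
Net: 1 zero(s) − 3 pole(s) → -40 dB/decade.

-40 dB/decade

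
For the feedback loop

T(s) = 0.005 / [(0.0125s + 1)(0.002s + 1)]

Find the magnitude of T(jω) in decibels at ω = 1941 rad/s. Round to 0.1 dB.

At ω = 1941 rad/s:
pole (1 + j1941·0.0125) = 1 + j24.2625 → |·| ≈ 24.283, ∠ ≈ 87.64°
pole (1 + j1941·0.002) = 1 + j3.882 → |·| ≈ 4.0087, ∠ ≈ 75.55°
|T| = 0.005 · 1 / (24.283 · 4.0087) ≈ 5.1365e-05
Gain = 20 log₁₀(5.1365e-05) ≈ -85.79 dB

-85.8 dB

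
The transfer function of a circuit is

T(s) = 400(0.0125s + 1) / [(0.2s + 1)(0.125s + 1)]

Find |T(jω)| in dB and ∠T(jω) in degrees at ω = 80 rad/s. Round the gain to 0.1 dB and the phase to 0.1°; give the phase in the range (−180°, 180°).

At ω = 80 rad/s:
zero (1 + j80·0.0125) = 1 + j1 → |·| ≈ 1.4142, ∠ ≈ 45.00°
pole (1 + j80·0.2) = 1 + j16 → |·| ≈ 16.031, ∠ ≈ 86.42°
pole (1 + j80·0.125) = 1 + j10 → |·| ≈ 10.05, ∠ ≈ 84.29°
|T| = 400 · 1.4142 / (16.031 · 10.05) ≈ 3.5111
Gain = 20 log₁₀(3.5111) ≈ 10.91 dB
∠T = (45.00°) − (86.42° + 84.29°) = -125.71°

10.9 dB, -125.7°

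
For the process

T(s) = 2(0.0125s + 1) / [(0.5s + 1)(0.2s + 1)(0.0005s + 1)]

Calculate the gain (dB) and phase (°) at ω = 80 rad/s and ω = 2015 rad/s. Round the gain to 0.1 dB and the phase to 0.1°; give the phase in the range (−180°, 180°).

At ω = 80 rad/s:
zero (1 + j80·0.0125) = 1 + j1 → |·| ≈ 1.4142, ∠ ≈ 45.00°
pole (1 + j80·0.5) = 1 + j40 → |·| ≈ 40.012, ∠ ≈ 88.57°
pole (1 + j80·0.2) = 1 + j16 → |·| ≈ 16.031, ∠ ≈ 86.42°
pole (1 + j80·0.0005) = 1 + j0.04 → |·| ≈ 1.0008, ∠ ≈ 2.29°
|T| = 2 · 1.4142 / (40.012 · 16.031 · 1.0008) ≈ 0.004406
Gain = 20 log₁₀(0.004406) ≈ -47.12 dB
∠T = (45.00°) − (88.57° + 86.42° + 2.29°) = -132.28°

At ω = 2015 rad/s:
zero (1 + j2015·0.0125) = 1 + j25.1875 → |·| ≈ 25.207, ∠ ≈ 87.73°
pole (1 + j2015·0.5) = 1 + j1007.5 → |·| ≈ 1007.5, ∠ ≈ 89.94°
pole (1 + j2015·0.2) = 1 + j403 → |·| ≈ 403, ∠ ≈ 89.86°
pole (1 + j2015·0.0005) = 1 + j1.0075 → |·| ≈ 1.4195, ∠ ≈ 45.21°
|T| = 2 · 25.207 / (1007.5 · 403 · 1.4195) ≈ 8.7471e-05
Gain = 20 log₁₀(8.7471e-05) ≈ -81.16 dB
∠T = (87.73°) − (89.94° + 89.86° + 45.21°) = -137.28°

ω = 80: -47.1 dB, -132.3°; ω = 2015: -81.2 dB, -137.3°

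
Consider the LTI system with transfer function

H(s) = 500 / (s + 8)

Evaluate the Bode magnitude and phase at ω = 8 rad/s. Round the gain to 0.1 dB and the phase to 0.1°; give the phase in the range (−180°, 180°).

32.9 dB, -45.0°

At s = jω = j8:
pole (s+8): 8 + j8 → |·| = √(8²+8²) = √128 ≈ 11.314, ∠ = arctan(8/8) ≈ 45.00°
|H| = 500 / 11.314 ≈ 44.193
Gain = 20 log₁₀(44.193) ≈ 32.91 dB
∠H = 0.00° − 45.00° = -45.00°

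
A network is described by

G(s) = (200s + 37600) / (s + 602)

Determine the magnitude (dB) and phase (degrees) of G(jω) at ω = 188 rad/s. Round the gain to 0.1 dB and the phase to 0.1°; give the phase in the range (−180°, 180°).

Substitute s = j188:
Numerator: 200(j188) + 37600 = 37600 + j37600
Denominator: (j188) + 602 = 602 + j188
|N| = √(37600² + 37600²) ≈ 53174, ∠N ≈ 45.00°
|D| = √(602² + 188²) ≈ 630.67, ∠D ≈ 17.34°
|G| = 53174 / 630.67 ≈ 84.314
Gain = 20 log₁₀(84.314) ≈ 38.52 dB
∠G = 45.00° − 17.34° = 27.66°

38.5 dB, 27.7°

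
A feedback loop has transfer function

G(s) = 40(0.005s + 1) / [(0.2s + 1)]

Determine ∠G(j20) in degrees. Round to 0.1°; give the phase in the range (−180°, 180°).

-70.3°

At ω = 20 rad/s:
zero (1 + j20·0.005) = 1 + j0.1 → |·| ≈ 1.005, ∠ ≈ 5.71°
pole (1 + j20·0.2) = 1 + j4 → |·| ≈ 4.1231, ∠ ≈ 75.96°
∠G = (5.71°) − (75.96°) = -70.25°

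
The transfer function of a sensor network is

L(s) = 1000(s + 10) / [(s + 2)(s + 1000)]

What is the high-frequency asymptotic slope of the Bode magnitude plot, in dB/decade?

Each pole contributes −20 dB/decade at high frequency; each zero contributes +20 dB/decade.
Net: 1 zero(s) − 2 pole(s) → -20 dB/decade.

-20 dB/decade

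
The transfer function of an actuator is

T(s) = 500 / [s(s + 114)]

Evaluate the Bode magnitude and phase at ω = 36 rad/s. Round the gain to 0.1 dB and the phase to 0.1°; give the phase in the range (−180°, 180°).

-18.7 dB, -107.5°

At s = jω = j36:
pole (s+114): 114 + j36 → |·| = √(114²+36²) = √14292 ≈ 119.55, ∠ = arctan(36/114) ≈ 17.53°
pole at origin: |s| = 36, ∠ = 90.00° (in denominator)
|T| = 500 / 4303.8 ≈ 0.11618
Gain = 20 log₁₀(0.11618) ≈ -18.70 dB
∠T = 0.00° − 107.53° = -107.53°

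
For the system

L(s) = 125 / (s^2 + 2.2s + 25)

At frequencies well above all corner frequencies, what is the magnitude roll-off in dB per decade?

Each pole contributes −20 dB/decade at high frequency; each zero contributes +20 dB/decade.
Net: 0 zero(s) − 2 pole(s) → -40 dB/decade.

-40 dB/decade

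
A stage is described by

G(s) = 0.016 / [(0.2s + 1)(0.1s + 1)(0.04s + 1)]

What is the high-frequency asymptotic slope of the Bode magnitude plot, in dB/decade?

-60 dB/decade

Each pole contributes −20 dB/decade at high frequency; each zero contributes +20 dB/decade.
Net: 0 zero(s) − 3 pole(s) → -60 dB/decade.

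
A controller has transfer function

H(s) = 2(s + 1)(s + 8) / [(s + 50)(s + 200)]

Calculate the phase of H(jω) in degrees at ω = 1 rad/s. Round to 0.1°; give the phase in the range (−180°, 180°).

50.7°

At s = jω = j1:
zero (s+1): 1 + j1 → |·| = √(1²+1²) = √2 ≈ 1.4142, ∠ = arctan(1/1) ≈ 45.00°
zero (s+8): 8 + j1 → |·| = √(8²+1²) = √65 ≈ 8.0623, ∠ = arctan(1/8) ≈ 7.13°
pole (s+50): 50 + j1 → |·| = √(50²+1²) = √2501 ≈ 50.01, ∠ = arctan(1/50) ≈ 1.15°
pole (s+200): 200 + j1 → |·| = √(200²+1²) = √40001 ≈ 200, ∠ = arctan(1/200) ≈ 0.29°
∠H = 52.13° − 1.44° = 50.69°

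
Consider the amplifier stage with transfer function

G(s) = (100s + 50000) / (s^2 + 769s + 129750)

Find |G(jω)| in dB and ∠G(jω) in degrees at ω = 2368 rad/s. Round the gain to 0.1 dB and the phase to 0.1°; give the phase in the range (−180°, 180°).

Substitute s = j2368:
Numerator: 100(j2368) + 50000 = 50000 + j236800
Denominator: (j2368)^2 + 769(j2368) + 129750 = -5477674 + j1820992
|N| = √(50000² + 236800²) ≈ 2.4202e+05, ∠N ≈ 78.08°
|D| = √(5477674² + 1820992²) ≈ 5.7724e+06, ∠D ≈ 161.61°
|G| = 2.4202e+05 / 5.7724e+06 ≈ 0.041927
Gain = 20 log₁₀(0.041927) ≈ -27.55 dB
∠G = 78.08° − 161.61° = -83.53°

-27.6 dB, -83.5°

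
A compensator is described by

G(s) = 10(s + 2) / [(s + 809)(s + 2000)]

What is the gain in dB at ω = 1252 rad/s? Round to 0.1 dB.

At s = jω = j1252:
zero (s+2): 2 + j1252 → |·| = √(2²+1252²) = √1567508 ≈ 1252, ∠ = arctan(1252/2) ≈ 89.91°
pole (s+809): 809 + j1252 → |·| = √(809²+1252²) = √2221985 ≈ 1490.6, ∠ = arctan(1252/809) ≈ 57.13°
pole (s+2000): 2000 + j1252 → |·| = √(2000²+1252²) = √5567504 ≈ 2359.6, ∠ = arctan(1252/2000) ≈ 32.05°
|G| = 10 · 1252 / 3.5172e+06 ≈ 0.0035596
Gain = 20 log₁₀(0.0035596) ≈ -48.97 dB

-49.0 dB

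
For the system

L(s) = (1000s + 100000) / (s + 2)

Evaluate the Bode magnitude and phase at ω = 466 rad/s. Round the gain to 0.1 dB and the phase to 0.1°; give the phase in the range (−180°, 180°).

60.2 dB, -11.9°

Substitute s = j466:
Numerator: 1000(j466) + 100000 = 100000 + j466000
Denominator: (j466) + 2 = 2 + j466
|N| = √(100000² + 466000²) ≈ 4.7661e+05, ∠N ≈ 77.89°
|D| = √(2² + 466²) ≈ 466, ∠D ≈ 89.75°
|L| = 4.7661e+05 / 466 ≈ 1022.8
Gain = 20 log₁₀(1022.8) ≈ 60.20 dB
∠L = 77.89° − 89.75° = -11.86°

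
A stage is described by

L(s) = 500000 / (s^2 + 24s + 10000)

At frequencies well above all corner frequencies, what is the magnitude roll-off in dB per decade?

-40 dB/decade

Each pole contributes −20 dB/decade at high frequency; each zero contributes +20 dB/decade.
Net: 0 zero(s) − 2 pole(s) → -40 dB/decade.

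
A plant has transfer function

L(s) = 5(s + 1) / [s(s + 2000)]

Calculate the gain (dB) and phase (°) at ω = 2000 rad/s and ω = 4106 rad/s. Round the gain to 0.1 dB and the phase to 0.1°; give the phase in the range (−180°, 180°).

At s = jω = j2000:
zero (s+1): 1 + j2000 → |·| = √(1²+2000²) = √4000001 ≈ 2000, ∠ = arctan(2000/1) ≈ 89.97°
pole (s+2000): 2000 + j2000 → |·| = √(2000²+2000²) = √8000000 ≈ 2828.4, ∠ = arctan(2000/2000) ≈ 45.00°
pole at origin: |s| = 2000, ∠ = 90.00° (in denominator)
|L| = 5 · 2000 / 5.6568e+06 ≈ 0.0017678
Gain = 20 log₁₀(0.0017678) ≈ -55.05 dB
∠L = 89.97° − 135.00° = -45.03°

At s = jω = j4106:
zero (s+1): 1 + j4106 → |·| = √(1²+4106²) = √16859237 ≈ 4106, ∠ = arctan(4106/1) ≈ 89.99°
pole (s+2000): 2000 + j4106 → |·| = √(2000²+4106²) = √20859236 ≈ 4567.2, ∠ = arctan(4106/2000) ≈ 64.03°
pole at origin: |s| = 4106, ∠ = 90.00° (in denominator)
|L| = 5 · 4106 / 1.8753e+07 ≈ 0.0010948
Gain = 20 log₁₀(0.0010948) ≈ -59.21 dB
∠L = 89.99° − 154.03° = -64.04°

ω = 2000: -55.1 dB, -45.0°; ω = 4106: -59.2 dB, -64.0°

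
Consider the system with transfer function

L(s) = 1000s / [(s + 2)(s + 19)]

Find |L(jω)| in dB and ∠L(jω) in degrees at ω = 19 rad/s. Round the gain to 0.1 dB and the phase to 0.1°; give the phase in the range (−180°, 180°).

At s = jω = j19:
zero at origin: s = j19 → |·| = 19, ∠ = 90.00°
pole (s+2): 2 + j19 → |·| = √(2²+19²) = √365 ≈ 19.105, ∠ = arctan(19/2) ≈ 83.99°
pole (s+19): 19 + j19 → |·| = √(19²+19²) = √722 ≈ 26.87, ∠ = arctan(19/19) ≈ 45.00°
|L| = 1000 · 19 / 513.35 ≈ 37.012
Gain = 20 log₁₀(37.012) ≈ 31.37 dB
∠L = 90.00° − 128.99° = -38.99°

31.4 dB, -39.0°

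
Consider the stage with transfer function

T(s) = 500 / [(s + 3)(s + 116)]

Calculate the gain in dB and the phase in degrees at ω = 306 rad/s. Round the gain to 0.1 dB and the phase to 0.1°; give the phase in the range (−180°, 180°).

At s = jω = j306:
pole (s+3): 3 + j306 → |·| = √(3²+306²) = √93645 ≈ 306.01, ∠ = arctan(306/3) ≈ 89.44°
pole (s+116): 116 + j306 → |·| = √(116²+306²) = √107092 ≈ 327.25, ∠ = arctan(306/116) ≈ 69.24°
|T| = 500 / 1.0014e+05 ≈ 0.004993
Gain = 20 log₁₀(0.004993) ≈ -46.03 dB
∠T = 0.00° − 158.68° = -158.68°

-46.0 dB, -158.7°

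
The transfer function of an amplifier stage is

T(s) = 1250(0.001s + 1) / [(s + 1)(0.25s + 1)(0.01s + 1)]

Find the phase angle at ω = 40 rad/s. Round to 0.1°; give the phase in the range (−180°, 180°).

At ω = 40 rad/s:
zero (1 + j40·0.001) = 1 + j0.04 → |·| ≈ 1.0008, ∠ ≈ 2.29°
pole (1 + j40·1) = 1 + j40 → |·| ≈ 40.012, ∠ ≈ 88.57°
pole (1 + j40·0.25) = 1 + j10 → |·| ≈ 10.05, ∠ ≈ 84.29°
pole (1 + j40·0.01) = 1 + j0.4 → |·| ≈ 1.077, ∠ ≈ 21.80°
∠T = (2.29°) − (88.57° + 84.29° + 21.80°) = -192.37° ≡ 167.63° (principal value)

167.6°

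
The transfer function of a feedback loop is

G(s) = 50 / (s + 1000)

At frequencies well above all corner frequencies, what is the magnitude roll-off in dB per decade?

-20 dB/decade

Each pole contributes −20 dB/decade at high frequency; each zero contributes +20 dB/decade.
Net: 0 zero(s) − 1 pole(s) → -20 dB/decade.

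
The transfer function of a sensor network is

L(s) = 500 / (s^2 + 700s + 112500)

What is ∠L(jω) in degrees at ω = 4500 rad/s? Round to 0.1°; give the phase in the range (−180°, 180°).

Substitute s = j4500:
Numerator: 500 = 500 + j0
Denominator: (j4500)^2 + 700(j4500) + 112500 = -20137500 + j3150000
|N| = √(500² + 0²) ≈ 500, ∠N ≈ 0.00°
|D| = √(20137500² + 3150000²) ≈ 2.0382e+07, ∠D ≈ 171.11°
∠L = 0.00° − 171.11° = -171.11°

-171.1°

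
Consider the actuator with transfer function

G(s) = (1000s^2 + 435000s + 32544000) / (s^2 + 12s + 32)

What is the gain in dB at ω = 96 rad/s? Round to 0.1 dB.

74.3 dB

Substitute s = j96:
Numerator: 1000(j96)^2 + 435000(j96) + 32544000 = 23328000 + j41760000
Denominator: (j96)^2 + 12(j96) + 32 = -9184 + j1152
|N| = √(23328000² + 41760000²) ≈ 4.7834e+07, ∠N ≈ 60.81°
|D| = √(9184² + 1152²) ≈ 9256, ∠D ≈ 172.85°
|G| = 4.7834e+07 / 9256 ≈ 5167.9
Gain = 20 log₁₀(5167.9) ≈ 74.27 dB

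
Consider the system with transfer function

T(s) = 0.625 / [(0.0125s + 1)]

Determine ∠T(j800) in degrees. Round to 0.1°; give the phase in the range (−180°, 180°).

-84.3°

At ω = 800 rad/s:
pole (1 + j800·0.0125) = 1 + j10 → |·| ≈ 10.05, ∠ ≈ 84.29°
∠T = (0°) − (84.29°) = -84.29°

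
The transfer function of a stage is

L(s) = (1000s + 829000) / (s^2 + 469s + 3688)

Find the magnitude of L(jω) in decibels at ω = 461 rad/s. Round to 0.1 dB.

10.0 dB

Substitute s = j461:
Numerator: 1000(j461) + 829000 = 829000 + j461000
Denominator: (j461)^2 + 469(j461) + 3688 = -208833 + j216209
|N| = √(829000² + 461000²) ≈ 9.4856e+05, ∠N ≈ 29.08°
|D| = √(208833² + 216209²) ≈ 3.006e+05, ∠D ≈ 134.01°
|L| = 9.4856e+05 / 3.006e+05 ≈ 3.1556
Gain = 20 log₁₀(3.1556) ≈ 9.98 dB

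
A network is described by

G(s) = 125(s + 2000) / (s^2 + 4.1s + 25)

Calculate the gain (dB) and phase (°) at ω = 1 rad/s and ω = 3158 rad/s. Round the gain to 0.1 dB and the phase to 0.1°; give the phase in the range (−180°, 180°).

At s = jω = j1:
zero (s+2000): 2000 + j1 → |·| = √(2000²+1²) = √4000001 ≈ 2000, ∠ = arctan(1/2000) ≈ 0.03°
quadratic: (j1)² + 4.1·j1 + 25 = 24 + j4.1 → |·| ≈ 24.348, ∠ ≈ 9.69°
|G| = 125 · 2000 / 24.348 ≈ 10268
Gain = 20 log₁₀(10268) ≈ 80.23 dB
∠G = 0.03° − 9.69° = -9.66°

At s = jω = j3158:
zero (s+2000): 2000 + j3158 → |·| = √(2000²+3158²) = √13972964 ≈ 3738, ∠ = arctan(3158/2000) ≈ 57.65°
quadratic: (j3158)² + 4.1·j3158 + 25 = -9972939 + j12947.8 → |·| ≈ 9.9729e+06, ∠ ≈ 179.93°
|G| = 125 · 3738 / 9.9729e+06 ≈ 0.046852
Gain = 20 log₁₀(0.046852) ≈ -26.59 dB
∠G = 57.65° − 179.93° = -122.28°

ω = 1: 80.2 dB, -9.7°; ω = 3158: -26.6 dB, -122.3°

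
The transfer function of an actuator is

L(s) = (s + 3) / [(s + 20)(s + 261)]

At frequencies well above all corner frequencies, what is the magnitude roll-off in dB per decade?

Each pole contributes −20 dB/decade at high frequency; each zero contributes +20 dB/decade.
Net: 1 zero(s) − 2 pole(s) → -20 dB/decade.

-20 dB/decade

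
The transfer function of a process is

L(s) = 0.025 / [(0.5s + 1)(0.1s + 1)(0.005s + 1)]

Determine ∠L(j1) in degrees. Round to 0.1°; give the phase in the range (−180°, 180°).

At ω = 1 rad/s:
pole (1 + j1·0.5) = 1 + j0.5 → |·| ≈ 1.118, ∠ ≈ 26.57°
pole (1 + j1·0.1) = 1 + j0.1 → |·| ≈ 1.005, ∠ ≈ 5.71°
pole (1 + j1·0.005) = 1 + j0.005 → |·| ≈ 1, ∠ ≈ 0.29°
∠L = (0°) − (26.57° + 5.71° + 0.29°) = -32.57°

-32.6°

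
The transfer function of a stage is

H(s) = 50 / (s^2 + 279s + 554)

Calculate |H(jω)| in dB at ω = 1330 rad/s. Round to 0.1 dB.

Substitute s = j1330:
Numerator: 50 = 50 + j0
Denominator: (j1330)^2 + 279(j1330) + 554 = -1768346 + j371070
|N| = √(50² + 0²) ≈ 50, ∠N ≈ 0.00°
|D| = √(1768346² + 371070²) ≈ 1.8069e+06, ∠D ≈ 168.15°
|H| = 50 / 1.8069e+06 ≈ 2.7672e-05
Gain = 20 log₁₀(2.7672e-05) ≈ -91.16 dB

-91.2 dB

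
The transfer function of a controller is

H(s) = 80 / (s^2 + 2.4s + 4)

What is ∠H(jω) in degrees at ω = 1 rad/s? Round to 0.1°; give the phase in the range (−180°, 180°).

At s = jω = j1:
quadratic: (j1)² + 2.4·j1 + 4 = 3 + j2.4 → |·| ≈ 3.8419, ∠ ≈ 38.66°
∠H = 0.00° − 38.66° = -38.66°

-38.7°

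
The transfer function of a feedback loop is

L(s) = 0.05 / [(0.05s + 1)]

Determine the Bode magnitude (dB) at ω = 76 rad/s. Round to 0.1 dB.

-37.9 dB

At ω = 76 rad/s:
pole (1 + j76·0.05) = 1 + j3.8 → |·| ≈ 3.9294, ∠ ≈ 75.26°
|L| = 0.05 · 1 / (3.9294) ≈ 0.012725
Gain = 20 log₁₀(0.012725) ≈ -37.91 dB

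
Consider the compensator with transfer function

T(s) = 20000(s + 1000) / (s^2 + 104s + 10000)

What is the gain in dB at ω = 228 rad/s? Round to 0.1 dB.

At s = jω = j228:
zero (s+1000): 1000 + j228 → |·| = √(1000²+228²) = √1051984 ≈ 1025.7, ∠ = arctan(228/1000) ≈ 12.84°
quadratic: (j228)² + 104·j228 + 10000 = -41984 + j23712 → |·| ≈ 48217, ∠ ≈ 150.54°
|T| = 20000 · 1025.7 / 48217 ≈ 425.45
Gain = 20 log₁₀(425.45) ≈ 52.58 dB

52.6 dB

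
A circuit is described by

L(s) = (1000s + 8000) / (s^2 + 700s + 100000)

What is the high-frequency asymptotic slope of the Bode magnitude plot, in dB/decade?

-20 dB/decade

Each pole contributes −20 dB/decade at high frequency; each zero contributes +20 dB/decade.
Net: 1 zero(s) − 2 pole(s) → -20 dB/decade.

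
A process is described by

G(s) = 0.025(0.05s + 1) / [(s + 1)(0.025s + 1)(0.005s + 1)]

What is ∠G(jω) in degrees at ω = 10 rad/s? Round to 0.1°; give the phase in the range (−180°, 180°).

-74.6°

At ω = 10 rad/s:
zero (1 + j10·0.05) = 1 + j0.5 → |·| ≈ 1.118, ∠ ≈ 26.57°
pole (1 + j10·1) = 1 + j10 → |·| ≈ 10.05, ∠ ≈ 84.29°
pole (1 + j10·0.025) = 1 + j0.25 → |·| ≈ 1.0308, ∠ ≈ 14.04°
pole (1 + j10·0.005) = 1 + j0.05 → |·| ≈ 1.0012, ∠ ≈ 2.86°
∠G = (26.57°) − (84.29° + 14.04° + 2.86°) = -74.62°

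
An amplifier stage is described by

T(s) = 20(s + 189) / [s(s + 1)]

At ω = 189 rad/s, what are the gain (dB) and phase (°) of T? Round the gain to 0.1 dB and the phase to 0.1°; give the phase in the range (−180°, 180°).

-16.5 dB, -134.7°

At s = jω = j189:
zero (s+189): 189 + j189 → |·| = √(189²+189²) = √71442 ≈ 267.29, ∠ = arctan(189/189) ≈ 45.00°
pole (s+1): 1 + j189 → |·| = √(1²+189²) = √35722 ≈ 189, ∠ = arctan(189/1) ≈ 89.70°
pole at origin: |s| = 189, ∠ = 90.00° (in denominator)
|T| = 20 · 267.29 / 35721 ≈ 0.14965
Gain = 20 log₁₀(0.14965) ≈ -16.50 dB
∠T = 45.00° − 179.70° = -134.70°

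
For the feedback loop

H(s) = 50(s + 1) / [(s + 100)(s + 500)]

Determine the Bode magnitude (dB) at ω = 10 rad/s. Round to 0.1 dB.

-40.0 dB

At s = jω = j10:
zero (s+1): 1 + j10 → |·| = √(1²+10²) = √101 ≈ 10.05, ∠ = arctan(10/1) ≈ 84.29°
pole (s+100): 100 + j10 → |·| = √(100²+10²) = √10100 ≈ 100.5, ∠ = arctan(10/100) ≈ 5.71°
pole (s+500): 500 + j10 → |·| = √(500²+10²) = √250100 ≈ 500.1, ∠ = arctan(10/500) ≈ 1.15°
|H| = 50 · 10.05 / 50260 ≈ 0.009998
Gain = 20 log₁₀(0.009998) ≈ -40.00 dB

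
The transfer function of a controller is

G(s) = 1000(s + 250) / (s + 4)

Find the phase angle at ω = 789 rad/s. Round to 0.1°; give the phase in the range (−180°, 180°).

-17.3°

At s = jω = j789:
zero (s+250): 250 + j789 → |·| = √(250²+789²) = √685021 ≈ 827.66, ∠ = arctan(789/250) ≈ 72.42°
pole (s+4): 4 + j789 → |·| = √(4²+789²) = √622537 ≈ 789.01, ∠ = arctan(789/4) ≈ 89.71°
∠G = 72.42° − 89.71° = -17.29°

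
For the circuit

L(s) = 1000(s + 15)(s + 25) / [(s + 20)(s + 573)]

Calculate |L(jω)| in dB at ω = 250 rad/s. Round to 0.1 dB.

52.1 dB

At s = jω = j250:
zero (s+15): 15 + j250 → |·| = √(15²+250²) = √62725 ≈ 250.45, ∠ = arctan(250/15) ≈ 86.57°
zero (s+25): 25 + j250 → |·| = √(25²+250²) = √63125 ≈ 251.25, ∠ = arctan(250/25) ≈ 84.29°
pole (s+20): 20 + j250 → |·| = √(20²+250²) = √62900 ≈ 250.8, ∠ = arctan(250/20) ≈ 85.43°
pole (s+573): 573 + j250 → |·| = √(573²+250²) = √390829 ≈ 625.16, ∠ = arctan(250/573) ≈ 23.57°
|L| = 1000 · 62926 / 1.5679e+05 ≈ 401.34
Gain = 20 log₁₀(401.34) ≈ 52.07 dB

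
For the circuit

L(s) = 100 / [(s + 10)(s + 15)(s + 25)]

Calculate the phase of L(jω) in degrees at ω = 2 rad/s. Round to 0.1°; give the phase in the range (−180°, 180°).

At s = jω = j2:
pole (s+10): 10 + j2 → |·| = √(10²+2²) = √104 ≈ 10.198, ∠ = arctan(2/10) ≈ 11.31°
pole (s+15): 15 + j2 → |·| = √(15²+2²) = √229 ≈ 15.133, ∠ = arctan(2/15) ≈ 7.59°
pole (s+25): 25 + j2 → |·| = √(25²+2²) = √629 ≈ 25.08, ∠ = arctan(2/25) ≈ 4.57°
∠L = 0.00° − 23.47° = -23.47°

-23.5°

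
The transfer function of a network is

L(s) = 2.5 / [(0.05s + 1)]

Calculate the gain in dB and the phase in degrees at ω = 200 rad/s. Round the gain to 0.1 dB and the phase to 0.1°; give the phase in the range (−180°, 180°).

-12.1 dB, -84.3°

At ω = 200 rad/s:
pole (1 + j200·0.05) = 1 + j10 → |·| ≈ 10.05, ∠ ≈ 84.29°
|L| = 2.5 · 1 / (10.05) ≈ 0.24876
Gain = 20 log₁₀(0.24876) ≈ -12.08 dB
∠L = (0°) − (84.29°) = -84.29°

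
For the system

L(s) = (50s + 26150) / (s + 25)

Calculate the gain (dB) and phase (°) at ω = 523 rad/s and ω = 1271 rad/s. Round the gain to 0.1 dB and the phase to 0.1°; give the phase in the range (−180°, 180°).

Substitute s = j523:
Numerator: 50(j523) + 26150 = 26150 + j26150
Denominator: (j523) + 25 = 25 + j523
|N| = √(26150² + 26150²) ≈ 36982, ∠N ≈ 45.00°
|D| = √(25² + 523²) ≈ 523.6, ∠D ≈ 87.26°
|L| = 36982 / 523.6 ≈ 70.63
Gain = 20 log₁₀(70.63) ≈ 36.98 dB
∠L = 45.00° − 87.26° = -42.26°

Substitute s = j1271:
Numerator: 50(j1271) + 26150 = 26150 + j63550
Denominator: (j1271) + 25 = 25 + j1271
|N| = √(26150² + 63550²) ≈ 68720, ∠N ≈ 67.63°
|D| = √(25² + 1271²) ≈ 1271.2, ∠D ≈ 88.87°
|L| = 68720 / 1271.2 ≈ 54.059
Gain = 20 log₁₀(54.059) ≈ 34.66 dB
∠L = 67.63° − 88.87° = -21.24°

ω = 523: 37.0 dB, -42.3°; ω = 1271: 34.7 dB, -21.2°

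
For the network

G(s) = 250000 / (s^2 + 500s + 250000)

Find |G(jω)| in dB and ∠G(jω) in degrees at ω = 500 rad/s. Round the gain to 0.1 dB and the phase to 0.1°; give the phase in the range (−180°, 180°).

0.0 dB, -90.0°

At s = jω = j500:
quadratic: (j500)² + 500·j500 + 250000 = 0 + j250000 → |·| ≈ 2.5e+05, ∠ ≈ 90.00°
|G| = 250000 / 2.5e+05 ≈ 1
Gain = 20 log₁₀(1) ≈ 0.00 dB
∠G = 0.00° − 90.00° = -90.00°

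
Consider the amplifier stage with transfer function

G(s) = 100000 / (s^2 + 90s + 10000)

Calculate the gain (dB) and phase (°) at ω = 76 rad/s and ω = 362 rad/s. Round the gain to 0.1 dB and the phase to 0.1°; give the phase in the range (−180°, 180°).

ω = 76: 21.9 dB, -58.3°; ω = 362: -2.0 dB, -164.9°

At s = jω = j76:
quadratic: (j76)² + 90·j76 + 10000 = 4224 + j6840 → |·| ≈ 8039.1, ∠ ≈ 58.30°
|G| = 100000 / 8039.1 ≈ 12.439
Gain = 20 log₁₀(12.439) ≈ 21.90 dB
∠G = 0.00° − 58.30° = -58.30°

At s = jω = j362:
quadratic: (j362)² + 90·j362 + 10000 = -121044 + j32580 → |·| ≈ 1.2535e+05, ∠ ≈ 164.94°
|G| = 100000 / 1.2535e+05 ≈ 0.79777
Gain = 20 log₁₀(0.79777) ≈ -1.96 dB
∠G = 0.00° − 164.94° = -164.94°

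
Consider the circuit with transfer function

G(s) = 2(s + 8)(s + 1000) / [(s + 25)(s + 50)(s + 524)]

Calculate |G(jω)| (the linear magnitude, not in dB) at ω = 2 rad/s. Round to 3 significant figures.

0.0251

At s = jω = j2:
zero (s+8): 8 + j2 → |·| = √(8²+2²) = √68 ≈ 8.2462, ∠ = arctan(2/8) ≈ 14.04°
zero (s+1000): 1000 + j2 → |·| = √(1000²+2²) = √1000004 ≈ 1000, ∠ = arctan(2/1000) ≈ 0.11°
pole (s+25): 25 + j2 → |·| = √(25²+2²) = √629 ≈ 25.08, ∠ = arctan(2/25) ≈ 4.57°
pole (s+50): 50 + j2 → |·| = √(50²+2²) = √2504 ≈ 50.04, ∠ = arctan(2/50) ≈ 2.29°
pole (s+524): 524 + j2 → |·| = √(524²+2²) = √274580 ≈ 524, ∠ = arctan(2/524) ≈ 0.22°
|G| = 2 · 8246.2 / 6.5762e+05 ≈ 0.025079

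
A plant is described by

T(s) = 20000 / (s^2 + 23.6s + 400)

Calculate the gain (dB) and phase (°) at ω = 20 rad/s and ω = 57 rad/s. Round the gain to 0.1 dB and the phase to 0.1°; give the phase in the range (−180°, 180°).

ω = 20: 32.5 dB, -90.0°; ω = 57: 16.1 dB, -154.7°

At s = jω = j20:
quadratic: (j20)² + 23.6·j20 + 400 = 0 + j472 → |·| ≈ 472, ∠ ≈ 90.00°
|T| = 20000 / 472 ≈ 42.373
Gain = 20 log₁₀(42.373) ≈ 32.54 dB
∠T = 0.00° − 90.00° = -90.00°

At s = jω = j57:
quadratic: (j57)² + 23.6·j57 + 400 = -2849 + j1345.2 → |·| ≈ 3150.6, ∠ ≈ 154.72°
|T| = 20000 / 3150.6 ≈ 6.348
Gain = 20 log₁₀(6.348) ≈ 16.05 dB
∠T = 0.00° − 154.72° = -154.72°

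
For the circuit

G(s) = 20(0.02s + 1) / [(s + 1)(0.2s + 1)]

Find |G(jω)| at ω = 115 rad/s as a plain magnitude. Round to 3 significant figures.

At ω = 115 rad/s:
zero (1 + j115·0.02) = 1 + j2.3 → |·| ≈ 2.508, ∠ ≈ 66.50°
pole (1 + j115·1) = 1 + j115 → |·| ≈ 115, ∠ ≈ 89.50°
pole (1 + j115·0.2) = 1 + j23 → |·| ≈ 23.022, ∠ ≈ 87.51°
|G| = 20 · 2.508 / (115 · 23.022) ≈ 0.018946

0.0189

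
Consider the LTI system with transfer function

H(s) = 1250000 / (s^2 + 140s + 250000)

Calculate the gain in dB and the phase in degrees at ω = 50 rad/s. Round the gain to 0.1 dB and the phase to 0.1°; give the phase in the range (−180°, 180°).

At s = jω = j50:
quadratic: (j50)² + 140·j50 + 250000 = 247500 + j7000 → |·| ≈ 2.476e+05, ∠ ≈ 1.62°
|H| = 1250000 / 2.476e+05 ≈ 5.0485
Gain = 20 log₁₀(5.0485) ≈ 14.06 dB
∠H = 0.00° − 1.62° = -1.62°

14.1 dB, -1.6°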